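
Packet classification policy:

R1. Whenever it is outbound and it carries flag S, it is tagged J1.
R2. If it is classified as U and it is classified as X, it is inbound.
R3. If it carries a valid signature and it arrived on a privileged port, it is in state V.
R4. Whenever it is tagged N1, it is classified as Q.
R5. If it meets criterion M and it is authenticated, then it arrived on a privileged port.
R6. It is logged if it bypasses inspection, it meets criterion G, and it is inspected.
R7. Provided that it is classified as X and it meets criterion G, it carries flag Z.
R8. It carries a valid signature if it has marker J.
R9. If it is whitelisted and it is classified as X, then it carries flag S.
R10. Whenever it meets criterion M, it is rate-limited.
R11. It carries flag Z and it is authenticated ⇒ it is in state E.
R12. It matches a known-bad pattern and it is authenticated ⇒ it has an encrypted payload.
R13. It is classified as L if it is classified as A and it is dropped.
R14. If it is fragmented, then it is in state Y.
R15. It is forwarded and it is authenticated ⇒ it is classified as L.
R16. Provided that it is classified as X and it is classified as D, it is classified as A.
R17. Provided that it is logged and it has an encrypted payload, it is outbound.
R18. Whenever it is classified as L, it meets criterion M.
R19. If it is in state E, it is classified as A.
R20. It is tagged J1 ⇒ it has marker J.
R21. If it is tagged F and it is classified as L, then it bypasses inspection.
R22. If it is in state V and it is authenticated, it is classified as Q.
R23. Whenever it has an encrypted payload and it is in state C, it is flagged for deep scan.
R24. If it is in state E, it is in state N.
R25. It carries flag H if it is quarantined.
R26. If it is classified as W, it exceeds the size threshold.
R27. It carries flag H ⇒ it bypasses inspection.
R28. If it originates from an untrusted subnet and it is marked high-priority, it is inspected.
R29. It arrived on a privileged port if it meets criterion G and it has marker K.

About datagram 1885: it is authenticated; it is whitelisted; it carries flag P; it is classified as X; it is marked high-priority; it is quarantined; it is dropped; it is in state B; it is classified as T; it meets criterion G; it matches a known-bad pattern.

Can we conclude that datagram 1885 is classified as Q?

No

Forward chaining from the given facts derives: carries flag Z, carries flag S, is in state E, has an encrypted payload, is classified as A, is in state N, carries flag H, bypasses inspection, is classified as L, meets criterion M, arrived on a privileged port, is rate-limited.
Rules concluding "it is classified as Q": R4 needs "it is tagged N1"; R22 needs "it is in state V" — none of these are established.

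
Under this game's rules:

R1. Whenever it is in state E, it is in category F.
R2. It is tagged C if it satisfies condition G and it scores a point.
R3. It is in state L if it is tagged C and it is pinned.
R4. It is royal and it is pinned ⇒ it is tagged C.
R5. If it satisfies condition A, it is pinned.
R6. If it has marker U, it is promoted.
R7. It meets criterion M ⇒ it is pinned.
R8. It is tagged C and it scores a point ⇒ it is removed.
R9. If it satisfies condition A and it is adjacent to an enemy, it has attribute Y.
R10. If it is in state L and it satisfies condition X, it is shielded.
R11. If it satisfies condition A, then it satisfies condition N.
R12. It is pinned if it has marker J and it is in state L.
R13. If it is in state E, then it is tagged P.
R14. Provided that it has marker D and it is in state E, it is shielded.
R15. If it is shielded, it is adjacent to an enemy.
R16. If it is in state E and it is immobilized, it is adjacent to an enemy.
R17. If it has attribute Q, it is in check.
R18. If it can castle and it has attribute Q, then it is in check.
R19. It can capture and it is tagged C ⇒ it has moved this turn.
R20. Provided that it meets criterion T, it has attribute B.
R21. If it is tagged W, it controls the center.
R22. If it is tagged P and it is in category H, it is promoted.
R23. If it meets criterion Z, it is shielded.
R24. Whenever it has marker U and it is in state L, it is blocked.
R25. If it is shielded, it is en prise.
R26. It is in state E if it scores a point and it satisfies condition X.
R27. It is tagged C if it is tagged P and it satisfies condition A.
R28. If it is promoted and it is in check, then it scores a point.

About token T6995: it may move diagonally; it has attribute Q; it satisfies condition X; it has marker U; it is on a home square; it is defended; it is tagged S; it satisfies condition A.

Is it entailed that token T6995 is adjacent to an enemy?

By R5 (it satisfies condition A): it is pinned.
By R6 (it has marker U): it is promoted.
By R17 (it has attribute Q): it is in check.
By R28 (it is promoted, it is in check): it scores a point.
By R26 (it scores a point, it satisfies condition X): it is in state E.
By R13 (it is in state E): it is tagged P.
By R27 (it is tagged P, it satisfies condition A): it is tagged C.
By R3 (it is tagged C, it is pinned): it is in state L.
By R10 (it is in state L, it satisfies condition X): it is shielded.
By R15 (it is shielded): it is adjacent to an enemy.

Yes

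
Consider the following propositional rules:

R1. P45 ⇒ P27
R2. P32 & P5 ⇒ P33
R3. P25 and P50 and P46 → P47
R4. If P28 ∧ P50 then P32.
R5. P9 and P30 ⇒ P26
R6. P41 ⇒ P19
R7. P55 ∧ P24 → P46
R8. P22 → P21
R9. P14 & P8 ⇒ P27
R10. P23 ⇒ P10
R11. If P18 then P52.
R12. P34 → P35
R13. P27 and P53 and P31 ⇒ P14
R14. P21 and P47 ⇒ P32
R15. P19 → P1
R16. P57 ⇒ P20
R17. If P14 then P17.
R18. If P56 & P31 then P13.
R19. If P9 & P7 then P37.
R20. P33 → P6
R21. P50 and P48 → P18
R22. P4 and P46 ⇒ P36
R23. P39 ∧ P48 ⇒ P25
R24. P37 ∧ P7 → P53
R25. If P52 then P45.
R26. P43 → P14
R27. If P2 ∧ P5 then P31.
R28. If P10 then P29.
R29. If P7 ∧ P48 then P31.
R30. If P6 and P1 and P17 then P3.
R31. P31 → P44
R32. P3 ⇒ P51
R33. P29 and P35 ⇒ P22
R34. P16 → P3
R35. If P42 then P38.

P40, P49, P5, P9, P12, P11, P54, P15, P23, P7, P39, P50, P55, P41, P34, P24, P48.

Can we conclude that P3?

Yes

P19  (by R6: P41)
P46  (by R7: P55, P24)
P10  (by R10: P23)
P35  (by R12: P34)
P1  (by R15: P19)
P37  (by R19: P9, P7)
P18  (by R21: P50, P48)
P25  (by R23: P39, P48)
P53  (by R24: P37, P7)
P29  (by R28: P10)
P31  (by R29: P7, P48)
P22  (by R33: P29, P35)
P47  (by R3: P25, P50, P46)
P21  (by R8: P22)
P52  (by R11: P18)
P32  (by R14: P21, P47)
P45  (by R25: P52)
P27  (by R1: P45)
P33  (by R2: P32, P5)
P14  (by R13: P27, P53, P31)
P17  (by R17: P14)
P6  (by R20: P33)
P3  (by R30: P6, P1, P17)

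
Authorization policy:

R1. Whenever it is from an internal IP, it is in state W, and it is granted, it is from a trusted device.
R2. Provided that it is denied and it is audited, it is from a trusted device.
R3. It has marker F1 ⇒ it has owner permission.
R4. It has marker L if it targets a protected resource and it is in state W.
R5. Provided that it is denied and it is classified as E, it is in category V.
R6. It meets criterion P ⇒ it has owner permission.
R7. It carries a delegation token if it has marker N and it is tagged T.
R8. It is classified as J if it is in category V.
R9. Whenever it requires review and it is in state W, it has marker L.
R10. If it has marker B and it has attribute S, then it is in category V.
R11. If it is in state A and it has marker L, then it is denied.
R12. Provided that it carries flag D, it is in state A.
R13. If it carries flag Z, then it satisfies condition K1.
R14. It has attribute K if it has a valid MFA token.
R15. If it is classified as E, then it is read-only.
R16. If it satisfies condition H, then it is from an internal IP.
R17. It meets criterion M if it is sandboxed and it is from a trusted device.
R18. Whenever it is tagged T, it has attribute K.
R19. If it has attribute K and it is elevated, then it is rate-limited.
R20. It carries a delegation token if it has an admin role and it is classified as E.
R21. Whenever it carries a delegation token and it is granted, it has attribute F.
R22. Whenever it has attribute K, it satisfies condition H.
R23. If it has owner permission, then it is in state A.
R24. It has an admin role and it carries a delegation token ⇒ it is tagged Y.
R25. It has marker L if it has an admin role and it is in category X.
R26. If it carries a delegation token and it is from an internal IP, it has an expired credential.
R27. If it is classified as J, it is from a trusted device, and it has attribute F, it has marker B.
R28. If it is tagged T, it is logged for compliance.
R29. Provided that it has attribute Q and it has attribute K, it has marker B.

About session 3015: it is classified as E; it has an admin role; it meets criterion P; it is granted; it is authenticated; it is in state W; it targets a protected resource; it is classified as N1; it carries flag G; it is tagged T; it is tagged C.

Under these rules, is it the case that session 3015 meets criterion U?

No

Forward chaining from the given facts derives: has marker L, has owner permission, is read-only, has attribute K, carries a delegation token, has attribute F, satisfies condition H, is in state A, is tagged Y, is logged for compliance, is denied, is from an internal IP, has an expired credential, is from a trusted device, is in category V, is classified as J, has marker B.
No rule has "it meets criterion U" as its conclusion, and it is not among the given facts.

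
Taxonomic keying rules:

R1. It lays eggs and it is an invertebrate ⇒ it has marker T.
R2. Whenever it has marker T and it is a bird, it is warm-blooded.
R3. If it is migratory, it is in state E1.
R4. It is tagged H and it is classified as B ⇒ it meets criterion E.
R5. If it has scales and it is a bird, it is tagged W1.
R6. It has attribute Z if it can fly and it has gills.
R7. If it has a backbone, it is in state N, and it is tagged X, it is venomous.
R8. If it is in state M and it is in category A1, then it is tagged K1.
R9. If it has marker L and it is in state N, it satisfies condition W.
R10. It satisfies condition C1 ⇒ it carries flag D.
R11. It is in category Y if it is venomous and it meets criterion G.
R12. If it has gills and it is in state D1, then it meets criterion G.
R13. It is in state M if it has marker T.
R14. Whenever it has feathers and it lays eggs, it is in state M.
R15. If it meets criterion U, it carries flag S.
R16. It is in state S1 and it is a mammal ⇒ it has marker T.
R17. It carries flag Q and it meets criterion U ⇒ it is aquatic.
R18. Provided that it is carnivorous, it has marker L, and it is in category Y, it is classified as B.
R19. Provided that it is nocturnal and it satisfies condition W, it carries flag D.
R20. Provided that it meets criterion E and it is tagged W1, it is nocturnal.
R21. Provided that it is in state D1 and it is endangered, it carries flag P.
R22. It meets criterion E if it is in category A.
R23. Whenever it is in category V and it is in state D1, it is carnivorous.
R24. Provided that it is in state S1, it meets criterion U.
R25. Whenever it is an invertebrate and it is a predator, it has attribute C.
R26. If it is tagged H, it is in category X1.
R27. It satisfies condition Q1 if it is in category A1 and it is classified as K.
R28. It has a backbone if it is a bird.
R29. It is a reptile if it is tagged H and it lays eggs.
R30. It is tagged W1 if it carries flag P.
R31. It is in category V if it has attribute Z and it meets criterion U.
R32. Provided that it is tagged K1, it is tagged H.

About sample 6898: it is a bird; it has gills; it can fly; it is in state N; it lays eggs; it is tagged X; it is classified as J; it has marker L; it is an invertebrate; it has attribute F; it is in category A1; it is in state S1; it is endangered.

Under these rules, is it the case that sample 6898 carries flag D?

Forward chaining from the given facts derives: has marker T, is warm-blooded, has attribute Z, satisfies condition W, is in state M, meets criterion U, has a backbone, is in category V, is venomous, is tagged K1, carries flag S, is tagged H, is in category X1, is a reptile.
Rules concluding "it carries flag D": R10 needs "it satisfies condition C1"; R19 needs "it is nocturnal" — none of these are established.

No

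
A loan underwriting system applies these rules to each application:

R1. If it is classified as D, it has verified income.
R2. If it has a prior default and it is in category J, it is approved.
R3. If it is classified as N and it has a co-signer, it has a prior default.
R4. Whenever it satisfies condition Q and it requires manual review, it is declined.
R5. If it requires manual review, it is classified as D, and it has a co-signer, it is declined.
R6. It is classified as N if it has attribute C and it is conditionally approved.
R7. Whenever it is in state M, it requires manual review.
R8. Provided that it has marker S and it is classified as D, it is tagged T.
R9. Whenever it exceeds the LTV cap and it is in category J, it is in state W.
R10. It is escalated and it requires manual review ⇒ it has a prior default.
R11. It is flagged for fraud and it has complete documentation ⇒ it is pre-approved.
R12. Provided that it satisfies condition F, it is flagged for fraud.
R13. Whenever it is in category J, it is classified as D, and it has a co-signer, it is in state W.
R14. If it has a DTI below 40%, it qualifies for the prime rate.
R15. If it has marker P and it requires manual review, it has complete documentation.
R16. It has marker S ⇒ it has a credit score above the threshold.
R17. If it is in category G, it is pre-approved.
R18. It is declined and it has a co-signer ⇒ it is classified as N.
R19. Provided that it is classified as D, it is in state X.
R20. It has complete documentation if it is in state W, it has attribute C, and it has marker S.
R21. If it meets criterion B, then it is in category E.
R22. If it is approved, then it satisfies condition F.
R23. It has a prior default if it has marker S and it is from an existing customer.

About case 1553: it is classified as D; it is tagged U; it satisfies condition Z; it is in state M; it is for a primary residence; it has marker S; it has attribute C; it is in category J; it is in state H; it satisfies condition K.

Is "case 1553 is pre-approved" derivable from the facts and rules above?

Forward chaining from the given facts derives: has verified income, requires manual review, is tagged T, has a credit score above the threshold, is in state X.
Rules concluding "it is pre-approved": R11 needs "it is flagged for fraud"; R17 needs "it is in category G" — none of these are established.

No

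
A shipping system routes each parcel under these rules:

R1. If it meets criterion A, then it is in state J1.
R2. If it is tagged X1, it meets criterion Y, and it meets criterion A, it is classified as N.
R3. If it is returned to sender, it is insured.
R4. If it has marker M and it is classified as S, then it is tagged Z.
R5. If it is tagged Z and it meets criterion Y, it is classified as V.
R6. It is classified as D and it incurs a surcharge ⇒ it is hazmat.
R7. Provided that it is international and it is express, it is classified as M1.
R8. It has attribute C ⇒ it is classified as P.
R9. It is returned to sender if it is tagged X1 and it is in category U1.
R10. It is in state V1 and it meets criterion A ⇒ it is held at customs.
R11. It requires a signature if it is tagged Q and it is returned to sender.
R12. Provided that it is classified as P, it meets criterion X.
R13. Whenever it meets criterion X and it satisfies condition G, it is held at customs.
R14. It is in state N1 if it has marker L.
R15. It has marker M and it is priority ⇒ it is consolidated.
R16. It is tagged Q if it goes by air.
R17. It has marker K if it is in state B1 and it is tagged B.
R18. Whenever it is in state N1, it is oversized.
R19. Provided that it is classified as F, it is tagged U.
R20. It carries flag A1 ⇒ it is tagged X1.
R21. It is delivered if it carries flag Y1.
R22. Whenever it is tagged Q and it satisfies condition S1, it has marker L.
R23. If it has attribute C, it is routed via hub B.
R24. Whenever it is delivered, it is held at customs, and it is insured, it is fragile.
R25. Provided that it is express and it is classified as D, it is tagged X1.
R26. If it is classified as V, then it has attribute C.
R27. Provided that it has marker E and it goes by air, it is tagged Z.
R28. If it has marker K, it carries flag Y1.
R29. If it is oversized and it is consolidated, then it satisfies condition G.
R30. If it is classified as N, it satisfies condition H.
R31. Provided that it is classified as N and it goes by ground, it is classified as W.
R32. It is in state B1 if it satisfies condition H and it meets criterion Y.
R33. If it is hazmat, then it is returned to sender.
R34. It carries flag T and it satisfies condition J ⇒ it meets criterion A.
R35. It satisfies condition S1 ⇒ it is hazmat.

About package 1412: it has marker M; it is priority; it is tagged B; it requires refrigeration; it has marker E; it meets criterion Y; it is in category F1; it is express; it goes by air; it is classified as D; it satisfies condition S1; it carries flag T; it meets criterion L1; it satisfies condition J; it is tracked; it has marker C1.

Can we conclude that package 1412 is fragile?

Yes

By R15 (it has marker M, it is priority): it is consolidated.
By R16 (it goes by air): it is tagged Q.
By R22 (it is tagged Q, it satisfies condition S1): it has marker L.
By R25 (it is express, it is classified as D): it is tagged X1.
By R27 (it has marker E, it goes by air): it is tagged Z.
By R34 (it carries flag T, it satisfies condition J): it meets criterion A.
By R35 (it satisfies condition S1): it is hazmat.
By R2 (it is tagged X1, it meets criterion Y, it meets criterion A): it is classified as N.
By R5 (it is tagged Z, it meets criterion Y): it is classified as V.
By R14 (it has marker L): it is in state N1.
By R18 (it is in state N1): it is oversized.
By R26 (it is classified as V): it has attribute C.
By R29 (it is oversized, it is consolidated): it satisfies condition G.
By R30 (it is classified as N): it satisfies condition H.
By R32 (it satisfies condition H, it meets criterion Y): it is in state B1.
By R33 (it is hazmat): it is returned to sender.
By R3 (it is returned to sender): it is insured.
By R8 (it has attribute C): it is classified as P.
By R12 (it is classified as P): it meets criterion X.
By R13 (it meets criterion X, it satisfies condition G): it is held at customs.
By R17 (it is in state B1, it is tagged B): it has marker K.
By R28 (it has marker K): it carries flag Y1.
By R21 (it carries flag Y1): it is delivered.
By R24 (it is delivered, it is held at customs, it is insured): it is fragile.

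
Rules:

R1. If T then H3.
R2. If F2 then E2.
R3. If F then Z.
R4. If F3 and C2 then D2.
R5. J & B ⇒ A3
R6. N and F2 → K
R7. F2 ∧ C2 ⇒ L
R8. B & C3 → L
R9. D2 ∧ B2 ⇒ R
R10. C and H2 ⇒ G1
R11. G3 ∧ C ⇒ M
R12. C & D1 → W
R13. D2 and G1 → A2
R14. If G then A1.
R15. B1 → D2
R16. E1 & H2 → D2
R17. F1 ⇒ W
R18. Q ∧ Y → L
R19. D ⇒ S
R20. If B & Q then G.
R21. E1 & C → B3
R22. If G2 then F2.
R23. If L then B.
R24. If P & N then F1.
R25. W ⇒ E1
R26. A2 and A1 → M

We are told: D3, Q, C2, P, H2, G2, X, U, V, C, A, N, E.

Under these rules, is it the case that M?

G1  (by R10: C, H2)
F2  (by R22: G2)
F1  (by R24: P, N)
L  (by R7: F2, C2)
W  (by R17: F1)
B  (by R23: L)
E1  (by R25: W)
D2  (by R16: E1, H2)
G  (by R20: B, Q)
A2  (by R13: D2, G1)
A1  (by R14: G)
M  (by R26: A2, A1)

Yes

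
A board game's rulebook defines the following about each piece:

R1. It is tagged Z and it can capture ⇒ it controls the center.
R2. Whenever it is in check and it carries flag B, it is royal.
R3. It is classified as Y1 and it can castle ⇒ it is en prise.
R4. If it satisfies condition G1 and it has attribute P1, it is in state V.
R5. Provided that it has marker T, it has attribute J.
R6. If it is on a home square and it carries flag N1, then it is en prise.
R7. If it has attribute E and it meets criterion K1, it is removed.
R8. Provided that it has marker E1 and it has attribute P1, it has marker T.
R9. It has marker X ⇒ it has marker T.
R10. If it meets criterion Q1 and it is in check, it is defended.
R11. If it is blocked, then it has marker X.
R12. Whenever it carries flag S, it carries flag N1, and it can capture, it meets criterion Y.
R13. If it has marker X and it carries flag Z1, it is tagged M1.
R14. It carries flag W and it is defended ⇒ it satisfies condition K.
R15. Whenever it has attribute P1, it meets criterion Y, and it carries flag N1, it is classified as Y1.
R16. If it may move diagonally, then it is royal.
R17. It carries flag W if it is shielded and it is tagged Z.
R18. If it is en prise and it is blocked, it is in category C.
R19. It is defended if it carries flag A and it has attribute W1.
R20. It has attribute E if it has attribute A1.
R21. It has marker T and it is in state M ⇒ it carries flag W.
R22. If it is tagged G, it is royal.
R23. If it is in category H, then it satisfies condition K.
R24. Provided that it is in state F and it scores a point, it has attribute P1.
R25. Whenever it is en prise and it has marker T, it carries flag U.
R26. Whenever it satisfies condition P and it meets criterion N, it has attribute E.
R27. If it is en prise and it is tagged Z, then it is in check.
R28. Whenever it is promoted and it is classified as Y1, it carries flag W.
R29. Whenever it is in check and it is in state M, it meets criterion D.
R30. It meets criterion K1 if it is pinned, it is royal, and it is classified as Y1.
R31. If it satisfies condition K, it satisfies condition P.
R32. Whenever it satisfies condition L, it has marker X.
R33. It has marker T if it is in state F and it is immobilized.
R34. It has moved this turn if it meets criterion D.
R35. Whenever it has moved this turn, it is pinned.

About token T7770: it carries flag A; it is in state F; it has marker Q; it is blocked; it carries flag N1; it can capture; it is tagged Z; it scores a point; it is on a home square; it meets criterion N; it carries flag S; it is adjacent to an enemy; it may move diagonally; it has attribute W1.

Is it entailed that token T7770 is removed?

No

Forward chaining from the given facts derives: controls the center, is en prise, has marker X, meets criterion Y, is royal, is in category C, is defended, has attribute P1, is in check, has marker T, is classified as Y1, carries flag U, has attribute J.
The only rule concluding "it is removed" is R7, which needs "it has attribute E"; that is never established.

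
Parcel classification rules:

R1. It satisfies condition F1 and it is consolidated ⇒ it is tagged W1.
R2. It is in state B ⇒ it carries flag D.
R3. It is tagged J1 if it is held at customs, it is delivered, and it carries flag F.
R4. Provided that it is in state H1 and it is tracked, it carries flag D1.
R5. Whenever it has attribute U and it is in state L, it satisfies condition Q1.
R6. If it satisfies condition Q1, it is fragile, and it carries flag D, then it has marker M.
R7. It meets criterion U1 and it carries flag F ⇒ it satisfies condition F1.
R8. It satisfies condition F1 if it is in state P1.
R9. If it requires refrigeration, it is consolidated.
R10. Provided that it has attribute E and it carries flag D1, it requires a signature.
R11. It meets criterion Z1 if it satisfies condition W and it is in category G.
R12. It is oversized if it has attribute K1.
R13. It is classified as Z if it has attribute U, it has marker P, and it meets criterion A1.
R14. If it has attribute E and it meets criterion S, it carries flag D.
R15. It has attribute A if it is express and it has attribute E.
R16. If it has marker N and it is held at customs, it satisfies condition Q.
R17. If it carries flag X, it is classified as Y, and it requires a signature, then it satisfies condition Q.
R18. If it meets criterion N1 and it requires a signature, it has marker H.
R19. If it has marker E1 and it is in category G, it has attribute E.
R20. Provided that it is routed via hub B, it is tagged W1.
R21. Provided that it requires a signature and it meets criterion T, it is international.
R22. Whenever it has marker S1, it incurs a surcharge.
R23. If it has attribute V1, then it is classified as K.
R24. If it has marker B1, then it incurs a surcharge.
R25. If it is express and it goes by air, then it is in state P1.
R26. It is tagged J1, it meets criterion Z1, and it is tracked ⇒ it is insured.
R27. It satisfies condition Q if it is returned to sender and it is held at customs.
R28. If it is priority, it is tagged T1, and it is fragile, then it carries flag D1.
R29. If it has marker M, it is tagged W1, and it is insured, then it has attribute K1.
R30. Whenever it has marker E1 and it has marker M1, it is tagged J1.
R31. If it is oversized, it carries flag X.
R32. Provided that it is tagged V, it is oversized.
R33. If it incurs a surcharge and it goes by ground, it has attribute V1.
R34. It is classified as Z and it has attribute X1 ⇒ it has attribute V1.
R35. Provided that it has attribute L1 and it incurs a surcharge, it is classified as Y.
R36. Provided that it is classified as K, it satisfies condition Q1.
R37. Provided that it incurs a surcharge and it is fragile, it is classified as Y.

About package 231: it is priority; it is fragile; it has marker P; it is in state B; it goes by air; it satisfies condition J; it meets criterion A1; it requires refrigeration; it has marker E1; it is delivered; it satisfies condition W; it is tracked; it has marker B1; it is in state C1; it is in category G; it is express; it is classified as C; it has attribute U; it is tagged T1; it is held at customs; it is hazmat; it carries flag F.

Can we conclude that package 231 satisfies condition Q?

No

Forward chaining from the given facts derives: carries flag D, is tagged J1, is consolidated, meets criterion Z1, is classified as Z, has attribute E, incurs a surcharge, is in state P1, is insured, carries flag D1, is classified as Y, satisfies condition F1, requires a signature, has attribute A, is tagged W1.
Rules concluding "it satisfies condition Q": R16 needs "it has marker N"; R17 needs "it carries flag X"; R27 needs "it is returned to sender" — none of these are established.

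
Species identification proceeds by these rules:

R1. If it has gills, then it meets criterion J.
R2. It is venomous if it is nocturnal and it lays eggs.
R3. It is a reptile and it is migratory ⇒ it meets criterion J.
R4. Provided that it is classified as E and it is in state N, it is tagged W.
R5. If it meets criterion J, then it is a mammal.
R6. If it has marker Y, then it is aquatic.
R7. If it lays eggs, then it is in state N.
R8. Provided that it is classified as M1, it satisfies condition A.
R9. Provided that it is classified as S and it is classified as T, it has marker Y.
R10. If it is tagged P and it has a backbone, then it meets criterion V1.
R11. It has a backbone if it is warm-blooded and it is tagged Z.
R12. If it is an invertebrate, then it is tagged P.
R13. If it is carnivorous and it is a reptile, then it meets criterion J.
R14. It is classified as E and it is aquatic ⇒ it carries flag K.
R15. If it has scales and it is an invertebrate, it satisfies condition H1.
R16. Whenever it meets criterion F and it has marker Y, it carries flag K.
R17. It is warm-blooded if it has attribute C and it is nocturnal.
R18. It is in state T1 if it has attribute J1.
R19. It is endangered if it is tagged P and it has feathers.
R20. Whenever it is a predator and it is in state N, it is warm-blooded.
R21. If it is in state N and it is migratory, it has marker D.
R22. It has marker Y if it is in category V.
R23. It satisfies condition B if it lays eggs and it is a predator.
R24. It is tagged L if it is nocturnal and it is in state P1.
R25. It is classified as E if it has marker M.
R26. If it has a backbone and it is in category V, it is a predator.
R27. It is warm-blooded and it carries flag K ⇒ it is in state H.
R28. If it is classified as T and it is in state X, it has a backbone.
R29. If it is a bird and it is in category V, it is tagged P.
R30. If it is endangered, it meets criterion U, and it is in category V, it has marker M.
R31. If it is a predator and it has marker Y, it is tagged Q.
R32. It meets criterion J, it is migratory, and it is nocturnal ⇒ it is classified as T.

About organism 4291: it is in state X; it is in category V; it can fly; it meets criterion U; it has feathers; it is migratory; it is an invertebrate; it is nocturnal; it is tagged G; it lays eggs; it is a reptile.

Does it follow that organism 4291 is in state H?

By R3 (it is a reptile, it is migratory): it meets criterion J.
By R7 (it lays eggs): it is in state N.
By R12 (it is an invertebrate): it is tagged P.
By R19 (it is tagged P, it has feathers): it is endangered.
By R22 (it is in category V): it has marker Y.
By R30 (it is endangered, it meets criterion U, it is in category V): it has marker M.
By R32 (it meets criterion J, it is migratory, it is nocturnal): it is classified as T.
By R6 (it has marker Y): it is aquatic.
By R25 (it has marker M): it is classified as E.
By R28 (it is classified as T, it is in state X): it has a backbone.
By R14 (it is classified as E, it is aquatic): it carries flag K.
By R26 (it has a backbone, it is in category V): it is a predator.
By R20 (it is a predator, it is in state N): it is warm-blooded.
By R27 (it is warm-blooded, it carries flag K): it is in state H.

Yes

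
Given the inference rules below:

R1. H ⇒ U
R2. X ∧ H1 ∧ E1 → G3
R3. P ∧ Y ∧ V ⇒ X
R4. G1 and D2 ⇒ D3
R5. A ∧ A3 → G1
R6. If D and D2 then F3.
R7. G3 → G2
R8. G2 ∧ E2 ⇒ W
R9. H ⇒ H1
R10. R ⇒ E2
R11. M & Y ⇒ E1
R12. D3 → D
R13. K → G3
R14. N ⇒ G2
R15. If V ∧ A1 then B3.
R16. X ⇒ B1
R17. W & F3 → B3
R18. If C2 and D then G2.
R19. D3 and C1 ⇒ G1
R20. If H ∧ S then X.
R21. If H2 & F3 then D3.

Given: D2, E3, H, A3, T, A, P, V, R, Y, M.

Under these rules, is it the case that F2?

Forward chaining from the given facts derives: U, X, G1, H1, E2, E1, B1, G3, D3, G2, W, D, F3, B3.
No rule has F2 as its conclusion, and it is not among the given facts.

No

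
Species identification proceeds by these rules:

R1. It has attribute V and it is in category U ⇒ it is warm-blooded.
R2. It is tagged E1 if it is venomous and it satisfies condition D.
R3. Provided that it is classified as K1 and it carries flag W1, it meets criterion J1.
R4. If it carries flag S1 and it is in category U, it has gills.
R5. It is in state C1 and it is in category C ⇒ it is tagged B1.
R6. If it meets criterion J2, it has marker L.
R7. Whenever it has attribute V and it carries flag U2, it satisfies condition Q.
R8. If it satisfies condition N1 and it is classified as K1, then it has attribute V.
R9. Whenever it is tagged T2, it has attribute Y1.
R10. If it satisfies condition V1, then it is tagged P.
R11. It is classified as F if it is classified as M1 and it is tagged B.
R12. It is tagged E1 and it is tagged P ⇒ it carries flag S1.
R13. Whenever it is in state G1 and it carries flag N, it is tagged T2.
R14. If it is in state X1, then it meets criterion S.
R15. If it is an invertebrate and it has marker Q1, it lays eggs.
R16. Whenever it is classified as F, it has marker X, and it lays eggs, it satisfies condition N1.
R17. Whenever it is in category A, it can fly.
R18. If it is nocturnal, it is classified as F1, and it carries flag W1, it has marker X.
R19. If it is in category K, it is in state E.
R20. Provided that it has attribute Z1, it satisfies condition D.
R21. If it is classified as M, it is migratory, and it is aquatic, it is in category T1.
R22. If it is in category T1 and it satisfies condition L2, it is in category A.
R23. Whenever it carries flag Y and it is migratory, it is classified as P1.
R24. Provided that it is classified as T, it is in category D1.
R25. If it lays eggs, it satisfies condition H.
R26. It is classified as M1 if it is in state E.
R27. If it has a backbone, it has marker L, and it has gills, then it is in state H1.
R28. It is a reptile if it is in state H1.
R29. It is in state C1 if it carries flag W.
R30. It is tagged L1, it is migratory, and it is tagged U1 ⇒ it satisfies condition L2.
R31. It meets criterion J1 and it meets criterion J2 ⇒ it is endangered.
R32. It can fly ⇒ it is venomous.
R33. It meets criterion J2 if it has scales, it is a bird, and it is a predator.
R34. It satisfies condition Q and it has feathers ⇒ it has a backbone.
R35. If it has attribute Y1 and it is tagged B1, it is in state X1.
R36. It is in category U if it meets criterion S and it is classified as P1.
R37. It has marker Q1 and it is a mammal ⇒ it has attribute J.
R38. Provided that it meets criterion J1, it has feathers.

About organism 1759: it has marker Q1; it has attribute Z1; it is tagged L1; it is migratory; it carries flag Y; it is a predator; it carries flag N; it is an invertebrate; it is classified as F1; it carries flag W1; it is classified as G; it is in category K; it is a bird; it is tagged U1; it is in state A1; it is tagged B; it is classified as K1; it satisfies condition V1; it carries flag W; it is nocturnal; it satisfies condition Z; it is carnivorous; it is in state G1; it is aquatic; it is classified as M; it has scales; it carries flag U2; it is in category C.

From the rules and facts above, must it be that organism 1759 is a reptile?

By R3 (it is classified as K1, it carries flag W1): it meets criterion J1.
By R10 (it satisfies condition V1): it is tagged P.
By R13 (it is in state G1, it carries flag N): it is tagged T2.
By R15 (it is an invertebrate, it has marker Q1): it lays eggs.
By R18 (it is nocturnal, it is classified as F1, it carries flag W1): it has marker X.
By R19 (it is in category K): it is in state E.
By R20 (it has attribute Z1): it satisfies condition D.
By R21 (it is classified as M, it is migratory, it is aquatic): it is in category T1.
By R23 (it carries flag Y, it is migratory): it is classified as P1.
By R26 (it is in state E): it is classified as M1.
By R29 (it carries flag W): it is in state C1.
By R30 (it is tagged L1, it is migratory, it is tagged U1): it satisfies condition L2.
By R33 (it has scales, it is a bird, it is a predator): it meets criterion J2.
By R38 (it meets criterion J1): it has feathers.
By R5 (it is in state C1, it is in category C): it is tagged B1.
By R6 (it meets criterion J2): it has marker L.
By R9 (it is tagged T2): it has attribute Y1.
By R11 (it is classified as M1, it is tagged B): it is classified as F.
By R16 (it is classified as F, it has marker X, it lays eggs): it satisfies condition N1.
By R22 (it is in category T1, it satisfies condition L2): it is in category A.
By R35 (it has attribute Y1, it is tagged B1): it is in state X1.
By R8 (it satisfies condition N1, it is classified as K1): it has attribute V.
By R14 (it is in state X1): it meets criterion S.
By R17 (it is in category A): it can fly.
By R32 (it can fly): it is venomous.
By R36 (it meets criterion S, it is classified as P1): it is in category U.
By R2 (it is venomous, it satisfies condition D): it is tagged E1.
By R7 (it has attribute V, it carries flag U2): it satisfies condition Q.
By R12 (it is tagged E1, it is tagged P): it carries flag S1.
By R34 (it satisfies condition Q, it has feathers): it has a backbone.
By R4 (it carries flag S1, it is in category U): it has gills.
By R27 (it has a backbone, it has marker L, it has gills): it is in state H1.
By R28 (it is in state H1): it is a reptile.

Yes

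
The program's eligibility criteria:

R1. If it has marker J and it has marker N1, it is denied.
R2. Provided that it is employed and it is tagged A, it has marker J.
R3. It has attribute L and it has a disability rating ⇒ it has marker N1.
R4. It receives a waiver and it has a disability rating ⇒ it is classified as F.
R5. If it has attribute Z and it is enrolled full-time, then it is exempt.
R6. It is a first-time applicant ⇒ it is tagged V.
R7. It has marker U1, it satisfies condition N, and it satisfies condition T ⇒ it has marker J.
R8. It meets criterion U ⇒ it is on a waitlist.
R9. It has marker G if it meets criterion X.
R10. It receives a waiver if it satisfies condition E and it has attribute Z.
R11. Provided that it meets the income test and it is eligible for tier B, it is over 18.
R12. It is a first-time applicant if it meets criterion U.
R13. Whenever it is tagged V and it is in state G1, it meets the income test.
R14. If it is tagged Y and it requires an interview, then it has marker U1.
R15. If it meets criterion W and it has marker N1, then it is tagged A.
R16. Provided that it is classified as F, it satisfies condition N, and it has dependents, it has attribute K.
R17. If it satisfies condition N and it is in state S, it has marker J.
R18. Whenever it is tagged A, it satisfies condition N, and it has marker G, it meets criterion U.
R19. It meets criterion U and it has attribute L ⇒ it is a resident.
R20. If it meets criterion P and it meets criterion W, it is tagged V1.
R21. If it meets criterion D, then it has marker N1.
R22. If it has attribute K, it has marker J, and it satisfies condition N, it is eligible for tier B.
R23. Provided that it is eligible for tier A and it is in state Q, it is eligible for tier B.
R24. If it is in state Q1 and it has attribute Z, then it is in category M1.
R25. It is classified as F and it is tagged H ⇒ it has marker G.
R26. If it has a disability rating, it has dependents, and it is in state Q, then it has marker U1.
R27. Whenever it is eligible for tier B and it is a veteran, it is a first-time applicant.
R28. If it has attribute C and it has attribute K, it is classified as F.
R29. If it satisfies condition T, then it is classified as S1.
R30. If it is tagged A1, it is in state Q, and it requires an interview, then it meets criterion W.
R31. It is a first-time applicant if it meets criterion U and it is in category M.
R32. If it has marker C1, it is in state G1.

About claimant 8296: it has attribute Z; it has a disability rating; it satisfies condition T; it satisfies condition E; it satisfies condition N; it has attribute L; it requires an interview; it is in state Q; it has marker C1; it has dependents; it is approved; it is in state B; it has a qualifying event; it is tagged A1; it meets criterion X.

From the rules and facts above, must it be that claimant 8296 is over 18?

By R3 (it has attribute L, it has a disability rating): it has marker N1.
By R9 (it meets criterion X): it has marker G.
By R10 (it satisfies condition E, it has attribute Z): it receives a waiver.
By R26 (it has a disability rating, it has dependents, it is in state Q): it has marker U1.
By R30 (it is tagged A1, it is in state Q, it requires an interview): it meets criterion W.
By R32 (it has marker C1): it is in state G1.
By R4 (it receives a waiver, it has a disability rating): it is classified as F.
By R7 (it has marker U1, it satisfies condition N, it satisfies condition T): it has marker J.
By R15 (it meets criterion W, it has marker N1): it is tagged A.
By R16 (it is classified as F, it satisfies condition N, it has dependents): it has attribute K.
By R18 (it is tagged A, it satisfies condition N, it has marker G): it meets criterion U.
By R22 (it has attribute K, it has marker J, it satisfies condition N): it is eligible for tier B.
By R12 (it meets criterion U): it is a first-time applicant.
By R6 (it is a first-time applicant): it is tagged V.
By R13 (it is tagged V, it is in state G1): it meets the income test.
By R11 (it meets the income test, it is eligible for tier B): it is over 18.

Yes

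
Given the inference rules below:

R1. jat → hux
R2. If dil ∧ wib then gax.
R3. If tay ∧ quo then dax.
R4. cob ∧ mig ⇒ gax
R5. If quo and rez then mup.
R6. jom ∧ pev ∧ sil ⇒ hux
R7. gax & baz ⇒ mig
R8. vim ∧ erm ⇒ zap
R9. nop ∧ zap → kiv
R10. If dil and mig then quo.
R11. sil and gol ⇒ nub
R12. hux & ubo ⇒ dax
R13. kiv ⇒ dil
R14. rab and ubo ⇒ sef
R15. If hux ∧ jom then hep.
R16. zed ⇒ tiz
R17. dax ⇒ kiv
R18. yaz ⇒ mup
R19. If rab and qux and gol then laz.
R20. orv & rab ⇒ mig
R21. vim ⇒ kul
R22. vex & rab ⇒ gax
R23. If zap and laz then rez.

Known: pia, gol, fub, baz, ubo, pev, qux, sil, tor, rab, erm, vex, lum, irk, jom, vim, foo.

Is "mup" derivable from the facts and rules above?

hux  (by R6: jom, pev, sil)
zap  (by R8: vim, erm)
dax  (by R12: hux, ubo)
kiv  (by R17: dax)
laz  (by R19: rab, qux, gol)
gax  (by R22: vex, rab)
rez  (by R23: zap, laz)
mig  (by R7: gax, baz)
dil  (by R13: kiv)
quo  (by R10: dil, mig)
mup  (by R5: quo, rez)

Yes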